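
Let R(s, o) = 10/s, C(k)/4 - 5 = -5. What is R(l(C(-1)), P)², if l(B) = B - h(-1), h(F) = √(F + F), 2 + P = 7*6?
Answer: -50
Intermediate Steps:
C(k) = 0 (C(k) = 20 + 4*(-5) = 20 - 20 = 0)
P = 40 (P = -2 + 7*6 = -2 + 42 = 40)
h(F) = √2*√F (h(F) = √(2*F) = √2*√F)
l(B) = B - I*√2 (l(B) = B - √2*√(-1) = B - √2*I = B - I*√2)
R(l(C(-1)), P)² = (10/(0 - I*√2))² = (10/((-I*√2)))² = (10*(I*√2/2))² = (5*I*√2)² = -50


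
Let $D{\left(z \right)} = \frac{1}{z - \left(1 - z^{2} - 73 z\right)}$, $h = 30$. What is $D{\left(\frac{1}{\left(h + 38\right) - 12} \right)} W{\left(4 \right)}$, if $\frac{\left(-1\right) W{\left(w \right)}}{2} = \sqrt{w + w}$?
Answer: $- \frac{12544 \sqrt{2}}{1009} \approx -17.582$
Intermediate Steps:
$W{\left(w \right)} = - 2 \sqrt{2} \sqrt{w}$ ($W{\left(w \right)} = - 2 \sqrt{w + w} = - 2 \sqrt{2 w} = - 2 \sqrt{2} \sqrt{w}$)
$D{\left(z \right)} = \frac{1}{-1 + z^{2} + 74 z}$ ($D{\left(z \right)} = \frac{1}{z + \left(-1 + z^{2} + 73 z\right)} = \frac{1}{-1 + z^{2} + 74 z}$)
$D{\left(\frac{1}{\left(h + 38\right) - 12} \right)} W{\left(4 \right)} = \frac{\left(-2\right) \sqrt{2} \sqrt{4}}{-1 + \left(\frac{1}{\left(30 + 38\right) - 12}\right)^{2} + \frac{74}{\left(30 + 38\right) - 12}} = \frac{\left(-2\right) \sqrt{2} \cdot 2}{-1 + \left(\frac{1}{68 - 12}\right)^{2} + \frac{74}{68 - 12}} = \frac{\left(-4\right) \sqrt{2}}{-1 + \left(\frac{1}{56}\right)^{2} + \frac{74}{56}} = \frac{\left(-4\right) \sqrt{2}}{-1 + \left(\frac{1}{56}\right)^{2} + 74 \cdot \frac{1}{56}} = \frac{\left(-4\right) \sqrt{2}}{-1 + \frac{1}{3136} + \frac{37}{28}} = \frac{\left(-4\right) \sqrt{2}}{\frac{1009}{3136}} = \frac{3136 \left(- 4 \sqrt{2}\right)}{1009} = - \frac{12544 \sqrt{2}}{1009}$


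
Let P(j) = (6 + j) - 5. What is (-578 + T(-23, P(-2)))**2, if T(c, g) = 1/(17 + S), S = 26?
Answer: 617671609/1849 ≈ 3.3406e+5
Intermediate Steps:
P(j) = 1 + j
T(c, g) = 1/43 (T(c, g) = 1/(17 + 26) = 1/43)
(-578 + T(-23, P(-2)))**2 = (-578 + 1/43)**2 = (-24853/43)**2 = 617671609/1849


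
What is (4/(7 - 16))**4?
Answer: 256/6561 ≈ 0.039018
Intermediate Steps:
(4/(7 - 16))**4 = (4/(-9))**4 = (4*(-1/9))**4 = (-4/9)**4 = 256/6561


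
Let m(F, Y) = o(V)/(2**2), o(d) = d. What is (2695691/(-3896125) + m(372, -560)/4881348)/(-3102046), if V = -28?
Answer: 13158633144343/58995771654833919000 ≈ 2.2304e-7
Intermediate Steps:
m(F, Y) = -7 (m(F, Y) = -28/(2**2) = -28/4 = -28*1/4 = -7)
(2695691/(-3896125) + m(372, -560)/4881348)/(-3102046) = (2695691/(-3896125) - 7/4881348)/(-3102046) = (2695691*(-1/3896125) - 7*1/4881348)*(-1/3102046) = (-2695691/3896125 - 7/4881348)*(-1/3102046) = -13158633144343/19018341976500*(-1/3102046) = 13158633144343/58995771654833919000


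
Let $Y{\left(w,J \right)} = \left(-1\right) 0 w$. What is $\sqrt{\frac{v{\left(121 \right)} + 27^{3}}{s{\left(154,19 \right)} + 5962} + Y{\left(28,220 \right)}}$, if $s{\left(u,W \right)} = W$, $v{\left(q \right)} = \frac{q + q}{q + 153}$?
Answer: $\frac{2 \sqrt{552415333681}}{819397} \approx 1.8141$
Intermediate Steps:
$v{\left(q \right)} = \frac{2 q}{153 + q}$
$Y{\left(w,J \right)} = 0$ ($Y{\left(w,J \right)} = 0 w = 0$)
$\sqrt{\frac{v{\left(121 \right)} + 27^{3}}{s{\left(154,19 \right)} + 5962} + Y{\left(28,220 \right)}} = \sqrt{\frac{2 \cdot 121 \frac{1}{153 + 121} + 27^{3}}{19 + 5962} + 0} = \sqrt{\frac{2 \cdot 121 \cdot \frac{1}{274} + 19683}{5981} + 0} = \sqrt{\left(2 \cdot 121 \cdot \frac{1}{274} + 19683\right) \frac{1}{5981} + 0} = \sqrt{\left(\frac{121}{137} + 19683\right) \frac{1}{5981} + 0} = \sqrt{\frac{2696692}{137} \cdot \frac{1}{5981} + 0} = \sqrt{\frac{2696692}{819397} + 0} = \sqrt{\frac{2696692}{819397}} = \frac{2 \sqrt{552415333681}}{819397}$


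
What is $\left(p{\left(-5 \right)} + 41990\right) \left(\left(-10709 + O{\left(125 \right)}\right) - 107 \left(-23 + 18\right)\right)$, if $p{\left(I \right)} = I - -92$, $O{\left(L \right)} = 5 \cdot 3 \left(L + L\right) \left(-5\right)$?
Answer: $-1217035148$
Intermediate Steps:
$O{\left(L \right)} = - 150 L$ ($O{\left(L \right)} = 5 \cdot 3 \cdot 2 L \left(-5\right) = 5 \cdot 6 L \left(-5\right) = 30 L \left(-5\right) = - 150 L$)
$p{\left(I \right)} = 92 + I$ ($p{\left(I \right)} = I + 92 = 92 + I$)
$\left(p{\left(-5 \right)} + 41990\right) \left(\left(-10709 + O{\left(125 \right)}\right) - 107 \left(-23 + 18\right)\right) = \left(\left(92 - 5\right) + 41990\right) \left(\left(-10709 - 18750\right) - 107 \left(-23 + 18\right)\right) = \left(87 + 41990\right) \left(\left(-10709 - 18750\right) - -535\right) = 42077 \left(-29459 + 535\right) = 42077 \left(-28924\right) = -1217035148$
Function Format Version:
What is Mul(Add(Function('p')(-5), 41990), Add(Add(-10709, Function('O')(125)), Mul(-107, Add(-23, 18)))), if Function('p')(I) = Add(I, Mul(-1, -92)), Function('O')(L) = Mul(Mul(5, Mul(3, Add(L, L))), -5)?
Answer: -1217035148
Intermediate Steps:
Function('O')(L) = Mul(-150, L) (Function('O')(L) = Mul(Mul(5, Mul(3, Mul(2, L))), -5) = Mul(Mul(5, Mul(6, L)), -5) = Mul(Mul(30, L), -5) = Mul(-150, L))
Function('p')(I) = Add(92, I) (Function('p')(I) = Add(I, 92) = Add(92, I))
Mul(Add(Function('p')(-5), 41990), Add(Add(-10709, Function('O')(125)), Mul(-107, Add(-23, 18)))) = Mul(Add(Add(92, -5), 41990), Add(Add(-10709, Mul(-150, 125)), Mul(-107, Add(-23, 18)))) = Mul(Add(87, 41990), Add(Add(-10709, -18750), Mul(-107, -5))) = Mul(42077, Add(-29459, 535)) = Mul(42077, -28924) = -1217035148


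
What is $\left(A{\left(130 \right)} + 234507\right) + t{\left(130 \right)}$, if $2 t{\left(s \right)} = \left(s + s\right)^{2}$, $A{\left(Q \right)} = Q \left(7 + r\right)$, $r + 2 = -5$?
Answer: $268307$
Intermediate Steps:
$r = -7$ ($r = -2 - 5 = -7$)
$A{\left(Q \right)} = 0$ ($A{\left(Q \right)} = Q \left(7 - 7\right) = Q 0 = 0$)
$t{\left(s \right)} = 2 s^{2}$ ($t{\left(s \right)} = \frac{\left(s + s\right)^{2}}{2} = \frac{\left(2 s\right)^{2}}{2} = \frac{4 s^{2}}{2} = 2 s^{2}$)
$\left(A{\left(130 \right)} + 234507\right) + t{\left(130 \right)} = \left(0 + 234507\right) + 2 \cdot 130^{2} = 234507 + 2 \cdot 16900 = 234507 + 33800 = 268307$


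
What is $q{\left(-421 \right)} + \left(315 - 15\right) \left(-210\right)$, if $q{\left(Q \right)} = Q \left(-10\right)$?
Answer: $-58790$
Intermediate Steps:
$q{\left(Q \right)} = - 10 Q$
$q{\left(-421 \right)} + \left(315 - 15\right) \left(-210\right) = \left(-10\right) \left(-421\right) + \left(315 - 15\right) \left(-210\right) = 4210 + 300 \left(-210\right) = 4210 - 63000 = -58790$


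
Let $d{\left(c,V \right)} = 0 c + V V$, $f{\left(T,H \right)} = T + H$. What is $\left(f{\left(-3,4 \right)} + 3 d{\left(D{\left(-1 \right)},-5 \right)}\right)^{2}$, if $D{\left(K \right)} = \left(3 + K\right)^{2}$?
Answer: $5776$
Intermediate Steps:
$f{\left(T,H \right)} = H + T$
$d{\left(c,V \right)} = V^{2}$ ($d{\left(c,V \right)} = 0 + V^{2} = V^{2}$)
$\left(f{\left(-3,4 \right)} + 3 d{\left(D{\left(-1 \right)},-5 \right)}\right)^{2} = \left(\left(4 - 3\right) + 3 \left(-5\right)^{2}\right)^{2} = \left(1 + 3 \cdot 25\right)^{2} = \left(1 + 75\right)^{2} = 76^{2} = 5776$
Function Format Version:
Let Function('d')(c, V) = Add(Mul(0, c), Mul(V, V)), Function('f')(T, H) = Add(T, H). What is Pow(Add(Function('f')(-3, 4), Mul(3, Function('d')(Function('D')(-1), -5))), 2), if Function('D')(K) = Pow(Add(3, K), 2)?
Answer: 5776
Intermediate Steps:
Function('f')(T, H) = Add(H, T)
Function('d')(c, V) = Pow(V, 2) (Function('d')(c, V) = Add(0, Pow(V, 2)) = Pow(V, 2))
Pow(Add(Function('f')(-3, 4), Mul(3, Function('d')(Function('D')(-1), -5))), 2) = Pow(Add(Add(4, -3), Mul(3, Pow(-5, 2))), 2) = Pow(Add(1, Mul(3, 25)), 2) = Pow(Add(1, 75), 2) = Pow(76, 2) = 5776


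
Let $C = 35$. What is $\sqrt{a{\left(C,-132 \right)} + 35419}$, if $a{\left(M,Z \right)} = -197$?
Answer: $\sqrt{35222} \approx 187.68$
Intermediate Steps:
$\sqrt{a{\left(C,-132 \right)} + 35419} = \sqrt{-197 + 35419} = \sqrt{35222}$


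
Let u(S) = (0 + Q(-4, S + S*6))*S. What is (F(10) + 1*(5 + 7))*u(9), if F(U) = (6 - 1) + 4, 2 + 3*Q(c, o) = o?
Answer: 3843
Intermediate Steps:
Q(c, o) = -⅔ + o/3
F(U) = 9 (F(U) = 5 + 4 = 9)
u(S) = S*(-⅔ + 7*S/3) (u(S) = (0 + (-⅔ + (S + S*6)/3))*S = (0 + (-⅔ + (S + 6*S)/3))*S = (0 + (-⅔ + (7*S)/3))*S = (0 + (-⅔ + 7*S/3))*S = (-⅔ + 7*S/3)*S = S*(-⅔ + 7*S/3))
(F(10) + 1*(5 + 7))*u(9) = (9 + 1*(5 + 7))*((⅓)*9*(-2 + 7*9)) = (9 + 1*12)*((⅓)*9*(-2 + 63)) = (9 + 12)*((⅓)*9*61) = 21*183 = 3843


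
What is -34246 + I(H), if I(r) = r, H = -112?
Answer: -34358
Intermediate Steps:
-34246 + I(H) = -34246 - 112 = -34358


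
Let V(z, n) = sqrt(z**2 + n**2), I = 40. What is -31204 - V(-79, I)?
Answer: -31204 - sqrt(7841) ≈ -31293.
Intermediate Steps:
V(z, n) = sqrt(n**2 + z**2)
-31204 - V(-79, I) = -31204 - sqrt(40**2 + (-79)**2) = -31204 - sqrt(1600 + 6241) = -31204 - sqrt(7841)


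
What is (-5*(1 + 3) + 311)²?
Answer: 84681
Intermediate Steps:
(-5*(1 + 3) + 311)² = (-5*4 + 311)² = (-20 + 311)² = 291² = 84681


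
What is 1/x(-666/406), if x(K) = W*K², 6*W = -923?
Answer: -82418/34116849 ≈ -0.0024158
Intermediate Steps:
W = -923/6 (W = (⅙)*(-923) = -923/6 ≈ -153.83)
x(K) = -923*K²/6
1/x(-666/406) = 1/(-923*(-666/406)²/6) = 1/(-923*(-666*1/406)²/6) = 1/(-923*(-333/203)²/6) = 1/(-923/6*110889/41209) = 1/(-34116849/82418) = -82418/34116849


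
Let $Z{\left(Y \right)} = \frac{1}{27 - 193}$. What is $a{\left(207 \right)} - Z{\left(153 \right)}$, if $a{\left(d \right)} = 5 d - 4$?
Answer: $\frac{171147}{166} \approx 1031.0$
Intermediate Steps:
$a{\left(d \right)} = -4 + 5 d$
$Z{\left(Y \right)} = - \frac{1}{166}$ ($Z{\left(Y \right)} = \frac{1}{-166} = - \frac{1}{166}$)
$a{\left(207 \right)} - Z{\left(153 \right)} = \left(-4 + 5 \cdot 207\right) - - \frac{1}{166} = \left(-4 + 1035\right) + \frac{1}{166} = 1031 + \frac{1}{166} = \frac{171147}{166}$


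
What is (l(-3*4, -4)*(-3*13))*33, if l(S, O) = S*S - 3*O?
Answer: -200772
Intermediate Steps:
l(S, O) = S² - 3*O
(l(-3*4, -4)*(-3*13))*33 = (((-3*4)² - 3*(-4))*(-3*13))*33 = (((-12)² + 12)*(-39))*33 = ((144 + 12)*(-39))*33 = (156*(-39))*33 = -6084*33 = -200772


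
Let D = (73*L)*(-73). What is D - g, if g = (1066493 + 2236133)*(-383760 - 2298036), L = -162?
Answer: 8856970059594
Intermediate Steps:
D = 863298 (D = (73*(-162))*(-73) = -11826*(-73) = 863298)
g = -8856969196296 (g = 3302626*(-2681796) = -8856969196296)
D - g = 863298 - 1*(-8856969196296) = 863298 + 8856969196296 = 8856970059594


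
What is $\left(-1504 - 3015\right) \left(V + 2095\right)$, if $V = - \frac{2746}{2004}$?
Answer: $- \frac{9480035023}{1002} \approx -9.4611 \cdot 10^{6}$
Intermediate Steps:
$V = - \frac{1373}{1002}$ ($V = \left(-2746\right) \frac{1}{2004} = - \frac{1373}{1002} \approx -1.3703$)
$\left(-1504 - 3015\right) \left(V + 2095\right) = \left(-1504 - 3015\right) \left(- \frac{1373}{1002} + 2095\right) = \left(-4519\right) \frac{2097817}{1002} = - \frac{9480035023}{1002}$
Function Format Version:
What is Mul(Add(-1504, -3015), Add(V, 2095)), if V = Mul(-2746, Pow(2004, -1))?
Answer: Rational(-9480035023, 1002) ≈ -9.4611e+6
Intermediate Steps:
V = Rational(-1373, 1002) (V = Mul(-2746, Rational(1, 2004)) = Rational(-1373, 1002) ≈ -1.3703)
Mul(Add(-1504, -3015), Add(V, 2095)) = Mul(Add(-1504, -3015), Add(Rational(-1373, 1002), 2095)) = Mul(-4519, Rational(2097817, 1002)) = Rational(-9480035023, 1002)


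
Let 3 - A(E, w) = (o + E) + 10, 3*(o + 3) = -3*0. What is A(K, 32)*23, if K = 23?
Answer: -621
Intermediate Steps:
o = -3 (o = -3 + (-3*0)/3 = -3 + (⅓)*0 = -3 + 0 = -3)
A(E, w) = -4 - E (A(E, w) = 3 - ((-3 + E) + 10) = 3 - (7 + E) = 3 + (-7 - E) = -4 - E)
A(K, 32)*23 = (-4 - 1*23)*23 = (-4 - 23)*23 = -27*23 = -621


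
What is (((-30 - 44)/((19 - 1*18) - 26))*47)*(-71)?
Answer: -246938/25 ≈ -9877.5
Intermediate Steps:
(((-30 - 44)/((19 - 1*18) - 26))*47)*(-71) = (-74/((19 - 18) - 26)*47)*(-71) = (-74/(1 - 26)*47)*(-71) = (-74/(-25)*47)*(-71) = (-74*(-1/25)*47)*(-71) = ((74/25)*47)*(-71) = (3478/25)*(-71) = -246938/25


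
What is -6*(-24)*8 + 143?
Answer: 1295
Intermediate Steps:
-6*(-24)*8 + 143 = 144*8 + 143 = 1152 + 143 = 1295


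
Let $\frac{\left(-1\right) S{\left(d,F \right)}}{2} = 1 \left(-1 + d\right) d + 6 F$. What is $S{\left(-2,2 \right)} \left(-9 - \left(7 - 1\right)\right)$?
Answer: $540$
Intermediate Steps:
$S{\left(d,F \right)} = - 12 F - 2 d \left(-1 + d\right)$ ($S{\left(d,F \right)} = - 2 \left(1 \left(-1 + d\right) d + 6 F\right) = - 2 \left(\left(-1 + d\right) d + 6 F\right) = - 2 \left(d \left(-1 + d\right) + 6 F\right) = - 2 \left(6 F + d \left(-1 + d\right)\right) = - 12 F - 2 d \left(-1 + d\right)$)
$S{\left(-2,2 \right)} \left(-9 - \left(7 - 1\right)\right) = \left(\left(-12\right) 2 - 2 \left(-2\right)^{2} + 2 \left(-2\right)\right) \left(-9 - \left(7 - 1\right)\right) = \left(-24 - 8 - 4\right) \left(-9 - 6\right) = - 36 \left(-9 - 6\right) = \left(-36\right) \left(-15\right) = 540$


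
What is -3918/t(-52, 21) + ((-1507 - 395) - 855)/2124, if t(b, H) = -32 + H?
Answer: 2763835/7788 ≈ 354.88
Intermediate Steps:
-3918/t(-52, 21) + ((-1507 - 395) - 855)/2124 = -3918/(-32 + 21) + ((-1507 - 395) - 855)/2124 = -3918/(-11) + (-1902 - 855)*(1/2124) = -3918*(-1/11) - 2757*1/2124 = 3918/11 - 919/708 = 2763835/7788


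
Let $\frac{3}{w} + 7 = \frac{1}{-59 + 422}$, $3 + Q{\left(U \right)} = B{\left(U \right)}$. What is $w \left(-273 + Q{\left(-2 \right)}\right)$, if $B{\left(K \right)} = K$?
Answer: $\frac{151371}{1270} \approx 119.19$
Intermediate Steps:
$Q{\left(U \right)} = -3 + U$
$w = - \frac{1089}{2540}$ ($w = \frac{3}{-7 + \frac{1}{-59 + 422}} = \frac{3}{-7 + \frac{1}{363}} = \frac{3}{- \frac{2540}{363}} = 3 \left(- \frac{363}{2540}\right) = - \frac{1089}{2540} \approx -0.42874$)
$w \left(-273 + Q{\left(-2 \right)}\right) = - \frac{1089 \left(-273 - 5\right)}{2540} = \left(- \frac{1089}{2540}\right) \left(-278\right) = \frac{151371}{1270}$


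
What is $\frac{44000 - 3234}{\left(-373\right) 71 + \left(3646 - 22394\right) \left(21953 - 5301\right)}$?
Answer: $- \frac{40766}{312218179} \approx -0.00013057$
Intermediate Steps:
$\frac{44000 - 3234}{\left(-373\right) 71 + \left(3646 - 22394\right) \left(21953 - 5301\right)} = \frac{40766}{-26483 - 312191696} = \frac{40766}{-312218179} = 40766 \left(- \frac{1}{312218179}\right) = - \frac{40766}{312218179}$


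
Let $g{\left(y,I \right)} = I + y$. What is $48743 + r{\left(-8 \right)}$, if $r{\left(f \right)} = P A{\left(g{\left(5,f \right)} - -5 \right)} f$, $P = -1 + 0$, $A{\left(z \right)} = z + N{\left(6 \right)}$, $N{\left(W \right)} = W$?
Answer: $48807$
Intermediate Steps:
$A{\left(z \right)} = 6 + z$ ($A{\left(z \right)} = z + 6 = 6 + z$)
$P = -1$
$r{\left(f \right)} = f \left(-16 - f\right)$ ($r{\left(f \right)} = - (6 + \left(\left(f + 5\right) - -5\right)) f = - (6 + \left(\left(5 + f\right) + 5\right)) f = - (6 + \left(10 + f\right)) f = - (16 + f) f = \left(-16 - f\right) f = f \left(-16 - f\right)$)
$48743 + r{\left(-8 \right)} = 48743 - - 8 \left(16 - 8\right) = 48743 - \left(-8\right) 8 = 48743 + 64 = 48807$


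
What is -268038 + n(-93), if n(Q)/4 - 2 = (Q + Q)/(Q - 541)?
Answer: -84965138/317 ≈ -2.6803e+5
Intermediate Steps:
n(Q) = 8 + 8*Q/(-541 + Q) (n(Q) = 8 + 4*((Q + Q)/(Q - 541)) = 8 + 4*((2*Q)/(-541 + Q)) = 8 + 4*(2*Q/(-541 + Q)) = 8 + 8*Q/(-541 + Q))
-268038 + n(-93) = -268038 + 8*(-541 + 2*(-93))/(-541 - 93) = -268038 + 8*(-541 - 186)/(-634) = -268038 + 8*(-1/634)*(-727) = -268038 + 2908/317 = -84965138/317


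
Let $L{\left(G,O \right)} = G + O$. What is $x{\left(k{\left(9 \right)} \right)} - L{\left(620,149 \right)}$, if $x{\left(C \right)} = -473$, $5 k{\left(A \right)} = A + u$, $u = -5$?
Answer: $-1242$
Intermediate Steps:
$k{\left(A \right)} = -1 + \frac{A}{5}$ ($k{\left(A \right)} = \frac{A - 5}{5} = \frac{-5 + A}{5} = -1 + \frac{A}{5}$)
$x{\left(k{\left(9 \right)} \right)} - L{\left(620,149 \right)} = -473 - \left(620 + 149\right) = -473 - 769 = -1242$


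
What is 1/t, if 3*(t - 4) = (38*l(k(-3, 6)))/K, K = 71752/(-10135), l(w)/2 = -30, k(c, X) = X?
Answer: 8969/998701 ≈ 0.0089807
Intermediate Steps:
l(w) = -60 (l(w) = 2*(-30) = -60)
K = -71752/10135 (K = 71752*(-1/10135) = -71752/10135 ≈ -7.0796)
t = 998701/8969 (t = 4 + ((38*(-60))/(-71752/10135))/3 = 4 + (-2280*(-10135/71752))/3 = 4 + (⅓)*(2888475/8969) = 4 + 962825/8969 = 998701/8969 ≈ 111.35)
1/t = 1/(998701/8969) = 8969/998701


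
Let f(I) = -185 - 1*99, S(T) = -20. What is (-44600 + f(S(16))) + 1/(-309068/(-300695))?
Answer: -13871907417/309068 ≈ -44883.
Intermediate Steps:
f(I) = -284 (f(I) = -185 - 99 = -284)
(-44600 + f(S(16))) + 1/(-309068/(-300695)) = (-44600 - 284) + 1/(-309068/(-300695)) = -44884 + 1/(-309068*(-1/300695)) = -44884 + 1/(309068/300695) = -44884 + 300695/309068 = -13871907417/309068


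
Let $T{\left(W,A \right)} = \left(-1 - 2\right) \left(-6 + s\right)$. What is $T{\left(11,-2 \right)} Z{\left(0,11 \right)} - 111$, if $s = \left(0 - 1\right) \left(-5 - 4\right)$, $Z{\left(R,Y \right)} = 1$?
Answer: $-120$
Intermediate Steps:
$s = 9$ ($s = \left(-1\right) \left(-9\right) = 9$)
$T{\left(W,A \right)} = -9$ ($T{\left(W,A \right)} = \left(-1 - 2\right) \left(-6 + 9\right) = \left(-3\right) 3 = -9$)
$T{\left(11,-2 \right)} Z{\left(0,11 \right)} - 111 = \left(-9\right) 1 - 111 = -9 - 111 = -120$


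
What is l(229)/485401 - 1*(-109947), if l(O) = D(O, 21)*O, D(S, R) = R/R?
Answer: 53368383976/485401 ≈ 1.0995e+5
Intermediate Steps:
D(S, R) = 1
l(O) = O (l(O) = 1*O = O)
l(229)/485401 - 1*(-109947) = 229/485401 - 1*(-109947) = 229*(1/485401) + 109947 = 229/485401 + 109947 = 53368383976/485401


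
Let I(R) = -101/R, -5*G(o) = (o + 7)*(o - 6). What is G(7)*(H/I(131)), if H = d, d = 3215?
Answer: 1179262/101 ≈ 11676.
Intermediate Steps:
G(o) = -(-6 + o)*(7 + o)/5 (G(o) = -(o + 7)*(o - 6)/5 = -(7 + o)*(-6 + o)/5 = -(-6 + o)*(7 + o)/5)
H = 3215
G(7)*(H/I(131)) = (42/5 - ⅕*7 - ⅕*7²)*(3215/((-101/131))) = (42/5 - 7/5 - ⅕*49)*(3215/((-101*1/131))) = (42/5 - 7/5 - 49/5)*(3215/(-101/131)) = -9002*(-131)/101 = -14/5*(-421165/101) = 1179262/101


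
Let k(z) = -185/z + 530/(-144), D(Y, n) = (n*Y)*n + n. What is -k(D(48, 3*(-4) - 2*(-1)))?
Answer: 128267/34488 ≈ 3.7192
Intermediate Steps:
D(Y, n) = n + Y*n² (D(Y, n) = (Y*n)*n + n = Y*n² + n = n + Y*n²)
k(z) = -265/72 - 185/z (k(z) = -185/z + 530*(-1/144) = -185/z - 265/72 = -265/72 - 185/z)
-k(D(48, 3*(-4) - 2*(-1))) = -(-265/72 - 185*1/((1 + 48*(3*(-4) - 2*(-1)))*(3*(-4) - 2*(-1)))) = -(-265/72 - 185*1/((1 + 48*(-12 + 2))*(-12 + 2))) = -(-265/72 - 185*(-1/(10*(1 + 48*(-10))))) = -(-265/72 - 185*(-1/(10*(1 - 480)))) = -(-265/72 - 185/((-10*(-479)))) = -(-265/72 - 185/4790) = -(-265/72 - 185*1/4790) = -(-265/72 - 37/958) = -1*(-128267/34488) = 128267/34488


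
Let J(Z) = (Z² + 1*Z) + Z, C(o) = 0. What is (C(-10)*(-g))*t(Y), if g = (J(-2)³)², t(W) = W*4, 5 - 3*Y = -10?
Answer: 0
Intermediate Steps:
Y = 5 (Y = 5/3 - ⅓*(-10) = 5/3 + 10/3 = 5)
J(Z) = Z² + 2*Z (J(Z) = (Z² + Z) + Z = (Z + Z²) + Z = Z² + 2*Z)
t(W) = 4*W
g = 0 (g = ((-2*(2 - 2))³)² = ((-2*0)³)² = (0³)² = 0² = 0)
(C(-10)*(-g))*t(Y) = (0*(-1*0))*(4*5) = (0*0)*20 = 0*20 = 0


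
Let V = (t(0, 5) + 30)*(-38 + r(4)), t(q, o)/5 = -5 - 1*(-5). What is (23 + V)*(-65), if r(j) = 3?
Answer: 66755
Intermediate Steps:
t(q, o) = 0 (t(q, o) = 5*(-5 - 1*(-5)) = 5*(-5 + 5) = 5*0 = 0)
V = -1050 (V = (0 + 30)*(-38 + 3) = 30*(-35) = -1050)
(23 + V)*(-65) = (23 - 1050)*(-65) = -1027*(-65) = 66755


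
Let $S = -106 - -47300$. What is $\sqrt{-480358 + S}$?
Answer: $2 i \sqrt{108291} \approx 658.15 i$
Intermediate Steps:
$S = 47194$ ($S = -106 + 47300 = 47194$)
$\sqrt{-480358 + S} = \sqrt{-480358 + 47194} = \sqrt{-433164} = 2 i \sqrt{108291}$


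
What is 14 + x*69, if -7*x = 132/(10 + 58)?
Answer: -611/119 ≈ -5.1345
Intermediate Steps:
x = -33/119 (x = -132/(7*(10 + 58)) = -132/(7*68) = -⅐*33/17 = -33/119 ≈ -0.27731)
14 + x*69 = 14 - 33/119*69 = 14 - 2277/119 = -611/119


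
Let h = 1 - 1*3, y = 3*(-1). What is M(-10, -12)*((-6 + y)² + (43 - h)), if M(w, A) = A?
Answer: -1512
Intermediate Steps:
y = -3
h = -2 (h = 1 - 3 = -2)
M(-10, -12)*((-6 + y)² + (43 - h)) = -12*((-6 - 3)² + (43 - 1*(-2))) = -12*((-9)² + (43 + 2)) = -12*(81 + 45) = -12*126 = -1512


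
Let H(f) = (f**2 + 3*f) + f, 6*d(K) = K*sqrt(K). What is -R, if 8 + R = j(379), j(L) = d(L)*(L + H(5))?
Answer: 8 - 80348*sqrt(379)/3 ≈ -5.2140e+5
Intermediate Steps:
d(K) = K**(3/2)/6 (d(K) = (K*sqrt(K))/6 = K**(3/2)/6)
H(f) = f**2 + 4*f
j(L) = L**(3/2)*(45 + L)/6 (j(L) = (L**(3/2)/6)*(L + 5*(4 + 5)) = (L**(3/2)/6)*(L + 5*9) = (L**(3/2)/6)*(L + 45) = (L**(3/2)/6)*(45 + L) = L**(3/2)*(45 + L)/6)
R = -8 + 80348*sqrt(379)/3 (R = -8 + 379**(3/2)*(45 + 379)/6 = -8 + (1/6)*(379*sqrt(379))*424 = -8 + 80348*sqrt(379)/3 ≈ 5.2140e+5)
-R = -(-8 + 80348*sqrt(379)/3) = 8 - 80348*sqrt(379)/3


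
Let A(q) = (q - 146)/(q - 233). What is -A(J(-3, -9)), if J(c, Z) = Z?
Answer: -155/242 ≈ -0.64050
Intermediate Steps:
A(q) = (-146 + q)/(-233 + q)
-A(J(-3, -9)) = -(-146 - 9)/(-233 - 9) = -(-155)/(-242) = -(-1)*(-155)/242 = -1*155/242 = -155/242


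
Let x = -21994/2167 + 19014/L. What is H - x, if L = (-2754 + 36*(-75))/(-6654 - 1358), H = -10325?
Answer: -75338414105/1969803 ≈ -38247.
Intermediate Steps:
L = 2727/4006 (L = (-2754 - 2700)/(-8012) = -5454*(-1/8012) = 2727/4006 ≈ 0.68073)
x = 55000198130/1969803 (x = -21994/2167 + 19014/(2727/4006) = -21994*1/2167 + 19014*(4006/2727) = -21994/2167 + 25390028/909 = 55000198130/1969803 ≈ 27922.)
H - x = -10325 - 1*55000198130/1969803 = -10325 - 55000198130/1969803 = -75338414105/1969803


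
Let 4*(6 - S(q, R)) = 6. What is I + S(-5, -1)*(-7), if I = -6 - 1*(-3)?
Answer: -69/2 ≈ -34.500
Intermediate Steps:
S(q, R) = 9/2 (S(q, R) = 6 - ¼*6 = 6 - 3/2 = 9/2)
I = -3 (I = -6 + 3 = -3)
I + S(-5, -1)*(-7) = -3 + (9/2)*(-7) = -3 - 63/2 = -69/2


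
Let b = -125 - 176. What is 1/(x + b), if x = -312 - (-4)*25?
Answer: -1/513 ≈ -0.0019493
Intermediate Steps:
x = -212 (x = -312 - 1*(-100) = -312 + 100 = -212)
b = -301
1/(x + b) = 1/(-212 - 301) = 1/(-513) = -1/513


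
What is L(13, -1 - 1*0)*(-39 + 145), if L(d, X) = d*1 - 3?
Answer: 1060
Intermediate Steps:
L(d, X) = -3 + d (L(d, X) = d - 3 = -3 + d)
L(13, -1 - 1*0)*(-39 + 145) = (-3 + 13)*(-39 + 145) = 10*106 = 1060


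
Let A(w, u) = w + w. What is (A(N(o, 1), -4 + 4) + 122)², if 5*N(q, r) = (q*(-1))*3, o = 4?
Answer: 343396/25 ≈ 13736.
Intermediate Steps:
N(q, r) = -3*q/5 (N(q, r) = ((q*(-1))*3)/5 = (-q*3)/5 = (-3*q)/5 = -3*q/5)
A(w, u) = 2*w
(A(N(o, 1), -4 + 4) + 122)² = (2*(-⅗*4) + 122)² = (2*(-12/5) + 122)² = (-24/5 + 122)² = (586/5)² = 343396/25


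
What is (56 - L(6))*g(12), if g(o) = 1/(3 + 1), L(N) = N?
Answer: 25/2 ≈ 12.500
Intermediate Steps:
g(o) = ¼ (g(o) = 1/4 = ¼)
(56 - L(6))*g(12) = (56 - 1*6)*(¼) = (56 - 6)*(¼) = 50*(¼) = 25/2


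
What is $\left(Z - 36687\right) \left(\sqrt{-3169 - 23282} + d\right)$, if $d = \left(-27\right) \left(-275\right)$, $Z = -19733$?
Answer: $-418918500 - 169260 i \sqrt{2939} \approx -4.1892 \cdot 10^{8} - 9.176 \cdot 10^{6} i$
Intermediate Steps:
$d = 7425$
$\left(Z - 36687\right) \left(\sqrt{-3169 - 23282} + d\right) = \left(-19733 - 36687\right) \left(\sqrt{-3169 - 23282} + 7425\right) = - 56420 \left(\sqrt{-26451} + 7425\right) = - 56420 \left(3 i \sqrt{2939} + 7425\right) = - 56420 \left(7425 + 3 i \sqrt{2939}\right) = -418918500 - 169260 i \sqrt{2939}$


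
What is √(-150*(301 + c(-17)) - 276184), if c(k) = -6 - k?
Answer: 2*I*√80746 ≈ 568.32*I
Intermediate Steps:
√(-150*(301 + c(-17)) - 276184) = √(-150*(301 + (-6 - 1*(-17))) - 276184) = √(-150*(301 + (-6 + 17)) - 276184) = √(-150*(301 + 11) - 276184) = √(-150*312 - 276184) = √(-46800 - 276184) = √(-322984) = 2*I*√80746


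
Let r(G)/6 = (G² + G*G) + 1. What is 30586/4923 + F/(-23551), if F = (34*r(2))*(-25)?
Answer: 946296586/115941573 ≈ 8.1618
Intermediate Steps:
r(G) = 6 + 12*G² (r(G) = 6*((G² + G*G) + 1) = 6*((G² + G²) + 1) = 6*(2*G² + 1) = 6*(1 + 2*G²) = 6 + 12*G²)
F = -45900 (F = (34*(6 + 12*2²))*(-25) = (34*(6 + 12*4))*(-25) = (34*(6 + 48))*(-25) = (34*54)*(-25) = 1836*(-25) = -45900)
30586/4923 + F/(-23551) = 30586/4923 - 45900/(-23551) = 30586*(1/4923) - 45900*(-1/23551) = 30586/4923 + 45900/23551 = 946296586/115941573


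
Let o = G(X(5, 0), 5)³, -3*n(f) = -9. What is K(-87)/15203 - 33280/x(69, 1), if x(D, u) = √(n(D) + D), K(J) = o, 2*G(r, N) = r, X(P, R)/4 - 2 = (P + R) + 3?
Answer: 8000/15203 - 8320*√2/3 ≈ -3921.6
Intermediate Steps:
X(P, R) = 20 + 4*P + 4*R (X(P, R) = 8 + 4*((P + R) + 3) = 8 + 4*(3 + P + R) = 8 + (12 + 4*P + 4*R) = 20 + 4*P + 4*R)
G(r, N) = r/2
n(f) = 3 (n(f) = -⅓*(-9) = 3)
o = 8000 (o = ((20 + 4*5 + 4*0)/2)³ = ((20 + 20 + 0)/2)³ = ((½)*40)³ = 20³ = 8000)
K(J) = 8000
x(D, u) = √(3 + D)
K(-87)/15203 - 33280/x(69, 1) = 8000/15203 - 33280/√(3 + 69) = 8000*(1/15203) - 33280*√2/12 = 8000/15203 - 33280*√2/12 = 8000/15203 - 8320*√2/3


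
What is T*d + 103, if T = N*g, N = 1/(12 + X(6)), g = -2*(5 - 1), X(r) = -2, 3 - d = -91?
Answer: 139/5 ≈ 27.800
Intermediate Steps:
d = 94 (d = 3 - 1*(-91) = 3 + 91 = 94)
g = -8 (g = -2*4 = -8)
N = ⅒ (N = 1/(12 - 2) = 1/10 = ⅒ ≈ 0.10000)
T = -⅘ (T = (⅒)*(-8) = -⅘ ≈ -0.80000)
T*d + 103 = -⅘*94 + 103 = -376/5 + 103 = 139/5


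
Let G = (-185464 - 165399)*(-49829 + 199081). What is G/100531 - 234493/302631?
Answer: -2263986072198877/4346256723 ≈ -5.2091e+5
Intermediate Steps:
G = -52367004476 (G = -350863*149252 = -52367004476)
G/100531 - 234493/302631 = -52367004476/100531 - 234493/302631 = -52367004476*1/100531 - 234493*1/302631 = -52367004476/100531 - 33499/43233 = -2263986072198877/4346256723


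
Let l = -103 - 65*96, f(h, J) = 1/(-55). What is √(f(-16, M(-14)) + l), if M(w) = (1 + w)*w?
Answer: I*√19187630/55 ≈ 79.643*I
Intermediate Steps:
M(w) = w*(1 + w)
f(h, J) = -1/55
l = -6343 (l = -103 - 6240 = -6343)
√(f(-16, M(-14)) + l) = √(-1/55 - 6343) = √(-348866/55) = I*√19187630/55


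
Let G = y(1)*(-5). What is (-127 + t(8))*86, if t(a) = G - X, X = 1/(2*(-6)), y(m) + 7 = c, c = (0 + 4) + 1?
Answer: -60329/6 ≈ -10055.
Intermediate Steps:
c = 5 (c = 4 + 1 = 5)
y(m) = -2 (y(m) = -7 + 5 = -2)
G = 10 (G = -2*(-5) = 10)
X = -1/12 (X = (½)*(-⅙) = -1/12 ≈ -0.083333)
t(a) = 121/12 (t(a) = 10 - 1*(-1/12) = 10 + 1/12 = 121/12)
(-127 + t(8))*86 = (-127 + 121/12)*86 = -1403/12*86 = -60329/6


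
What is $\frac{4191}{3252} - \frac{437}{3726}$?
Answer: $\frac{102859}{87804} \approx 1.1715$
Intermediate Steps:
$\frac{4191}{3252} - \frac{437}{3726} = 4191 \cdot \frac{1}{3252} - \frac{19}{162} = \frac{1397}{1084} - \frac{19}{162} = \frac{102859}{87804}$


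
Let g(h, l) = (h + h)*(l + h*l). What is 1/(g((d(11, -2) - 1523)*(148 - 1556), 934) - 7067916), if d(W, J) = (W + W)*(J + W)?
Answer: 1/6501509034352884 ≈ 1.5381e-16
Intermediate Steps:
d(W, J) = 2*W*(J + W) (d(W, J) = (2*W)*(J + W) = 2*W*(J + W))
g(h, l) = 2*h*(l + h*l) (g(h, l) = (2*h)*(l + h*l) = 2*h*(l + h*l))
1/(g((d(11, -2) - 1523)*(148 - 1556), 934) - 7067916) = 1/(2*((2*11*(-2 + 11) - 1523)*(148 - 1556))*934*(1 + (2*11*(-2 + 11) - 1523)*(148 - 1556)) - 7067916) = 1/(2*((2*11*9 - 1523)*(-1408))*934*(1 + (2*11*9 - 1523)*(-1408)) - 7067916) = 1/(2*((198 - 1523)*(-1408))*934*(1 + (198 - 1523)*(-1408)) - 7067916) = 1/(2*(-1325*(-1408))*934*(1 - 1325*(-1408)) - 7067916) = 1/(2*1865600*934*(1 + 1865600) - 7067916) = 1/(2*1865600*934*1865601 - 7067916) = 1/(6501509041420800 - 7067916) = 1/6501509034352884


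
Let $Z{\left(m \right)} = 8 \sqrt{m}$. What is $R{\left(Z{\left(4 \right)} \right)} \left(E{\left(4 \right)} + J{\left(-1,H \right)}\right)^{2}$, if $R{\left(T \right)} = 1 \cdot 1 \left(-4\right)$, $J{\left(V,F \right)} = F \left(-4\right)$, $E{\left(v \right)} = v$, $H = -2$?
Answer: $-576$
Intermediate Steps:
$J{\left(V,F \right)} = - 4 F$
$R{\left(T \right)} = -4$ ($R{\left(T \right)} = 1 \left(-4\right) = -4$)
$R{\left(Z{\left(4 \right)} \right)} \left(E{\left(4 \right)} + J{\left(-1,H \right)}\right)^{2} = - 4 \left(4 - -8\right)^{2} = - 4 \left(4 + 8\right)^{2} = - 4 \cdot 12^{2} = \left(-4\right) 144 = -576$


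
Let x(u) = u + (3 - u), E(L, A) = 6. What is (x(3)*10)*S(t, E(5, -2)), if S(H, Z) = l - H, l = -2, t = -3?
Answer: 30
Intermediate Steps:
S(H, Z) = -2 - H
x(u) = 3
(x(3)*10)*S(t, E(5, -2)) = (3*10)*(-2 - 1*(-3)) = 30*(-2 + 3) = 30*1 = 30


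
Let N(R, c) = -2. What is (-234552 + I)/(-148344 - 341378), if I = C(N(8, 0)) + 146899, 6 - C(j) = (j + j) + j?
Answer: 87641/489722 ≈ 0.17896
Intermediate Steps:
C(j) = 6 - 3*j (C(j) = 6 - ((j + j) + j) = 6 - (2*j + j) = 6 - 3*j)
I = 146911 (I = (6 - 3*(-2)) + 146899 = (6 + 6) + 146899 = 12 + 146899 = 146911)
(-234552 + I)/(-148344 - 341378) = (-234552 + 146911)/(-148344 - 341378) = -87641/(-489722) = -87641*(-1/489722) = 87641/489722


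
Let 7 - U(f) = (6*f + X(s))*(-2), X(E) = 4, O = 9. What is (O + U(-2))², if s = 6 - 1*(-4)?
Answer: 0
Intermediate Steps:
s = 10 (s = 6 + 4 = 10)
U(f) = 15 + 12*f (U(f) = 7 - (6*f + 4)*(-2) = 7 - (4 + 6*f)*(-2) = 7 - (-8 - 12*f) = 7 + (8 + 12*f) = 15 + 12*f)
(O + U(-2))² = (9 + (15 + 12*(-2)))² = (9 + (15 - 24))² = (9 - 9)² = 0² = 0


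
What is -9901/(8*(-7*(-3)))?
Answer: -9901/168 ≈ -58.935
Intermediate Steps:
-9901/(8*(-7*(-3))) = -9901/(8*21) = -9901/168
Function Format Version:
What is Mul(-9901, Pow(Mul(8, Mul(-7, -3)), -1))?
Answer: Rational(-9901, 168) ≈ -58.935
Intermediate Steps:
Mul(-9901, Pow(Mul(8, Mul(-7, -3)), -1)) = Mul(-9901, Pow(Mul(8, 21), -1)) = Mul(-9901, Pow(168, -1)) = Mul(-9901, Rational(1, 168)) = Rational(-9901, 168)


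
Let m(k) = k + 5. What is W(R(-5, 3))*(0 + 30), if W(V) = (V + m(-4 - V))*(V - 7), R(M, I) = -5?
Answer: -360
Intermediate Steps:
m(k) = 5 + k
W(V) = -7 + V (W(V) = (V + (5 + (-4 - V)))*(V - 7) = (V + (1 - V))*(-7 + V) = 1*(-7 + V) = -7 + V)
W(R(-5, 3))*(0 + 30) = (-7 - 5)*(0 + 30) = -12*30 = -360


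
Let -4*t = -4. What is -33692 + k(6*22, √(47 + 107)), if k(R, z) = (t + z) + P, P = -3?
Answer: -33694 + √154 ≈ -33682.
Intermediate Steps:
t = 1 (t = -¼*(-4) = 1)
k(R, z) = -2 + z (k(R, z) = (1 + z) - 3 = -2 + z)
-33692 + k(6*22, √(47 + 107)) = -33692 + (-2 + √(47 + 107)) = -33692 + (-2 + √154) = -33694 + √154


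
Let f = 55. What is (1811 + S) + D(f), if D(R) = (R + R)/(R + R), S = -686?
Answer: 1126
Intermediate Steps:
D(R) = 1 (D(R) = (2*R)/((2*R)) = (2*R)*(1/(2*R)) = 1)
(1811 + S) + D(f) = (1811 - 686) + 1 = 1125 + 1 = 1126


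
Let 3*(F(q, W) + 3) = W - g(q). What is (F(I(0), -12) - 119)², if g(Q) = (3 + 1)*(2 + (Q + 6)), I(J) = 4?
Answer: 20164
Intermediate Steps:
g(Q) = 32 + 4*Q (g(Q) = 4*(2 + (6 + Q)) = 4*(8 + Q) = 32 + 4*Q)
F(q, W) = -41/3 - 4*q/3 + W/3 (F(q, W) = -3 + (W - (32 + 4*q))/3 = -3 + (W + (-32 - 4*q))/3 = -3 + (-32 + W - 4*q)/3 = -3 + (-32/3 - 4*q/3 + W/3) = -41/3 - 4*q/3 + W/3)
(F(I(0), -12) - 119)² = ((-41/3 - 4/3*4 + (⅓)*(-12)) - 119)² = ((-41/3 - 16/3 - 4) - 119)² = (-23 - 119)² = (-142)² = 20164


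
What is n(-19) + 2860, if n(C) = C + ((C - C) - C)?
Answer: 2860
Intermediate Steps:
n(C) = 0 (n(C) = C + (0 - C) = C - C = 0)
n(-19) + 2860 = 0 + 2860 = 2860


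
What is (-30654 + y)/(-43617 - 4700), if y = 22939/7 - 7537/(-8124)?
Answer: 222403211/392527308 ≈ 0.56659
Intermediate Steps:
y = 26629885/8124 (y = 22939*(⅐) - 7537*(-1/8124) = 3277 + 7537/8124 = 26629885/8124 ≈ 3277.9)
(-30654 + y)/(-43617 - 4700) = (-30654 + 26629885/8124)/(-43617 - 4700) = -222403211/8124/(-48317) = -222403211/8124*(-1/48317) = 222403211/392527308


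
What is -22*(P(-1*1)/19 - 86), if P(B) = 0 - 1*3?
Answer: 36014/19 ≈ 1895.5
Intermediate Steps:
P(B) = -3 (P(B) = 0 - 3 = -3)
-22*(P(-1*1)/19 - 86) = -22*(-3/19 - 86) = -22*(-1637/19) = 36014/19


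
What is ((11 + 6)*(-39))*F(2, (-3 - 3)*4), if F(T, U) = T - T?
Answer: 0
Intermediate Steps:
F(T, U) = 0
((11 + 6)*(-39))*F(2, (-3 - 3)*4) = ((11 + 6)*(-39))*0 = (17*(-39))*0 = -663*0 = 0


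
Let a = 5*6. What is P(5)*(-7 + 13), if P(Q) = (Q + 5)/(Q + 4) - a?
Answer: -520/3 ≈ -173.33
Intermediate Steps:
a = 30
P(Q) = -30 + (5 + Q)/(4 + Q) (P(Q) = (Q + 5)/(Q + 4) - 1*30 = (5 + Q)/(4 + Q) - 30 = -30 + (5 + Q)/(4 + Q))
P(5)*(-7 + 13) = ((-115 - 29*5)/(4 + 5))*(-7 + 13) = ((-115 - 145)/9)*6 = ((⅑)*(-260))*6 = -260/9*6 = -520/3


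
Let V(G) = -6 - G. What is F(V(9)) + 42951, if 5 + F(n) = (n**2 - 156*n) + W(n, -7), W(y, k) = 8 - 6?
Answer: 45513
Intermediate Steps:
W(y, k) = 2
F(n) = -3 + n**2 - 156*n (F(n) = -5 + ((n**2 - 156*n) + 2) = -5 + (2 + n**2 - 156*n) = -3 + n**2 - 156*n)
F(V(9)) + 42951 = (-3 + (-6 - 1*9)**2 - 156*(-6 - 1*9)) + 42951 = (-3 + (-6 - 9)**2 - 156*(-6 - 9)) + 42951 = (-3 + (-15)**2 - 156*(-15)) + 42951 = (-3 + 225 + 2340) + 42951 = 2562 + 42951 = 45513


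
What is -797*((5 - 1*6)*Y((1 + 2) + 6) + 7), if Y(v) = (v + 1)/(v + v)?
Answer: -46226/9 ≈ -5136.2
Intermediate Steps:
Y(v) = (1 + v)/(2*v) (Y(v) = (1 + v)/((2*v)) = (1 + v)*(1/(2*v)) = (1 + v)/(2*v))
-797*((5 - 1*6)*Y((1 + 2) + 6) + 7) = -797*((5 - 1*6)*((1 + ((1 + 2) + 6))/(2*((1 + 2) + 6))) + 7) = -797*((5 - 6)*((1 + (3 + 6))/(2*(3 + 6))) + 7) = -797*(-(1 + 9)/(2*9) + 7) = -797*(-10/(2*9) + 7) = -797*(-1*5/9 + 7) = -797*(-5/9 + 7) = -797*58/9 = -46226/9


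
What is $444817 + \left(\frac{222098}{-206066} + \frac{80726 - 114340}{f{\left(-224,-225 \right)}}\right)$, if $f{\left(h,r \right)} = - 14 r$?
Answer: $\frac{10311664372967}{23182425} \approx 4.4481 \cdot 10^{5}$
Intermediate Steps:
$444817 + \left(\frac{222098}{-206066} + \frac{80726 - 114340}{f{\left(-224,-225 \right)}}\right) = 444817 + \left(\frac{222098}{-206066} + \frac{80726 - 114340}{\left(-14\right) \left(-225\right)}\right) = 444817 + \left(222098 \left(- \frac{1}{206066}\right) + \frac{80726 - 114340}{3150}\right) = 444817 - \frac{272368258}{23182425} = \frac{10311664372967}{23182425}$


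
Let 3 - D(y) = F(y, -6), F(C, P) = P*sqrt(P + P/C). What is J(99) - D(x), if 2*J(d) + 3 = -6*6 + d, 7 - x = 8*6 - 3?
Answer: 27 - 6*I*sqrt(2109)/19 ≈ 27.0 - 14.502*I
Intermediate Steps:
x = -38 (x = 7 - (8*6 - 3) = 7 - (48 - 3) = 7 - 1*45 = 7 - 45 = -38)
J(d) = -39/2 + d/2 (J(d) = -3/2 + (-6*6 + d)/2 = -3/2 + (-36 + d)/2 = -3/2 + (-18 + d/2) = -39/2 + d/2)
D(y) = 3 + 6*sqrt(-6 - 6/y) (D(y) = 3 - (-6)*sqrt(-6 - 6/y) = 3 + 6*sqrt(-6 - 6/y))
J(99) - D(x) = (-39/2 + (1/2)*99) - (3 + 6*sqrt(-6 - 6/(-38))) = (-39/2 + 99/2) - (3 + 6*sqrt(-6 - 6*(-1/38))) = 30 - (3 + 6*sqrt(-6 + 3/19)) = 30 - (3 + 6*sqrt(-111/19)) = 30 - (3 + 6*(I*sqrt(2109)/19)) = 30 - (3 + 6*I*sqrt(2109)/19) = 30 + (-3 - 6*I*sqrt(2109)/19) = 27 - 6*I*sqrt(2109)/19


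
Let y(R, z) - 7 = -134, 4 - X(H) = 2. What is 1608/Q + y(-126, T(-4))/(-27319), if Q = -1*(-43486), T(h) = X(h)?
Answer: 1454461/34941001 ≈ 0.041626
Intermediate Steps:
X(H) = 2 (X(H) = 4 - 1*2 = 4 - 2 = 2)
T(h) = 2
y(R, z) = -127 (y(R, z) = 7 - 134 = -127)
Q = 43486
1608/Q + y(-126, T(-4))/(-27319) = 1608/43486 - 127/(-27319) = 1608*(1/43486) - 127*(-1/27319) = 804/21743 + 127/27319 = 1454461/34941001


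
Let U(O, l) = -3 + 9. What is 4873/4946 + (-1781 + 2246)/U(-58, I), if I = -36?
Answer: 194094/2473 ≈ 78.485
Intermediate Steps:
U(O, l) = 6
4873/4946 + (-1781 + 2246)/U(-58, I) = 4873/4946 + (-1781 + 2246)/6 = 4873*(1/4946) + 465*(1/6) = 4873/4946 + 155/2 = 194094/2473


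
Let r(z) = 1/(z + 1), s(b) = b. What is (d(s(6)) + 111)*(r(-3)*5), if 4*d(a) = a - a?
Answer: -555/2 ≈ -277.50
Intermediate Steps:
r(z) = 1/(1 + z)
d(a) = 0 (d(a) = (a - a)/4 = (¼)*0 = 0)
(d(s(6)) + 111)*(r(-3)*5) = (0 + 111)*(5/(1 - 3)) = 111*(5/(-2)) = 111*(-½*5) = 111*(-5/2) = -555/2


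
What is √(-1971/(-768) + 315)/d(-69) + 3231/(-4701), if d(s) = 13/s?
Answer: -1077/1567 - 207*√9033/208 ≈ -95.272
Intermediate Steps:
√(-1971/(-768) + 315)/d(-69) + 3231/(-4701) = √(-1971/(-768) + 315)/((13/(-69))) + 3231/(-4701) = √(-1971*(-1/768) + 315)/((13*(-1/69))) + 3231*(-1/4701) = √(657/256 + 315)/(-13/69) - 1077/1567 = √(81297/256)*(-69/13) - 1077/1567 = (3*√9033/16)*(-69/13) - 1077/1567 = -207*√9033/208 - 1077/1567 = -1077/1567 - 207*√9033/208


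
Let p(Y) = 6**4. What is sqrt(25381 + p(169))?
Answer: sqrt(26677) ≈ 163.33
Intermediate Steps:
p(Y) = 1296
sqrt(25381 + p(169)) = sqrt(25381 + 1296) = sqrt(26677)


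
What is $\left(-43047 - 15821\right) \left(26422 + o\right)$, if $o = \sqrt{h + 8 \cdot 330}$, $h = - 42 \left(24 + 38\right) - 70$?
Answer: $-1555410296 - 58868 i \sqrt{34} \approx -1.5554 \cdot 10^{9} - 3.4326 \cdot 10^{5} i$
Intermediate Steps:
$h = -2674$ ($h = \left(-42\right) 62 - 70 = -2604 - 70 = -2674$)
$o = i \sqrt{34}$ ($o = \sqrt{-2674 + 8 \cdot 330} = \sqrt{-2674 + 2640} = \sqrt{-34} = i \sqrt{34} \approx 5.8309 i$)
$\left(-43047 - 15821\right) \left(26422 + o\right) = \left(-43047 - 15821\right) \left(26422 + i \sqrt{34}\right) = - 58868 \left(26422 + i \sqrt{34}\right) = -1555410296 - 58868 i \sqrt{34}$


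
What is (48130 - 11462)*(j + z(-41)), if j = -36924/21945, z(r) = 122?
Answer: 32272313496/7315 ≈ 4.4118e+6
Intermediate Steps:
j = -12308/7315 (j = -36924*1/21945 = -12308/7315 ≈ -1.6826)
(48130 - 11462)*(j + z(-41)) = (48130 - 11462)*(-12308/7315 + 122) = 36668*(880122/7315) = 32272313496/7315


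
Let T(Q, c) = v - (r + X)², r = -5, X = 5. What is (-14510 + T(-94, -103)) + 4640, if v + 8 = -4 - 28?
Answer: -9910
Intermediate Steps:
v = -40 (v = -8 + (-4 - 28) = -8 - 32 = -40)
T(Q, c) = -40 (T(Q, c) = -40 - (-5 + 5)² = -40 - 1*0² = -40 - 1*0 = -40 + 0 = -40)
(-14510 + T(-94, -103)) + 4640 = (-14510 - 40) + 4640 = -14550 + 4640 = -9910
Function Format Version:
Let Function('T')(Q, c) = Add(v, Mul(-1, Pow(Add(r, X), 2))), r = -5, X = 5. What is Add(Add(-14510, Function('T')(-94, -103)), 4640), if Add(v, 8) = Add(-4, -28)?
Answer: -9910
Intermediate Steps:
v = -40 (v = Add(-8, Add(-4, -28)) = Add(-8, -32) = -40)
Function('T')(Q, c) = -40 (Function('T')(Q, c) = Add(-40, Mul(-1, Pow(Add(-5, 5), 2))) = Add(-40, Mul(-1, Pow(0, 2))) = Add(-40, Mul(-1, 0)) = Add(-40, 0) = -40)
Add(Add(-14510, Function('T')(-94, -103)), 4640) = Add(Add(-14510, -40), 4640) = Add(-14550, 4640) = -9910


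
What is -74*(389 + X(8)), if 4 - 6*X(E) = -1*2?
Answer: -28860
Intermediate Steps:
X(E) = 1 (X(E) = ⅔ - (-1)*2/6 = ⅔ - ⅙*(-2) = ⅔ + ⅓ = 1)
-74*(389 + X(8)) = -74*(389 + 1) = -74*390 = -28860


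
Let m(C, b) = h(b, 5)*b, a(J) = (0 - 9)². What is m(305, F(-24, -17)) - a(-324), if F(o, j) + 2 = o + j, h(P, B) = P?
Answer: 1768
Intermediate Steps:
a(J) = 81 (a(J) = (-9)² = 81)
F(o, j) = -2 + j + o (F(o, j) = -2 + (o + j) = -2 + (j + o) = -2 + j + o)
m(C, b) = b² (m(C, b) = b*b = b²)
m(305, F(-24, -17)) - a(-324) = (-2 - 17 - 24)² - 1*81 = (-43)² - 81 = 1849 - 81 = 1768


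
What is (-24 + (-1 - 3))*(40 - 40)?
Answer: 0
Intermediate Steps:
(-24 + (-1 - 3))*(40 - 40) = (-24 - 4)*0 = -28*0 = 0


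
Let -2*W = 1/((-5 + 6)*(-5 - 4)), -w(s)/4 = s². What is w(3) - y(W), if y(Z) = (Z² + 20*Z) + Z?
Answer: -12043/324 ≈ -37.170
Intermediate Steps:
w(s) = -4*s²
W = 1/18 (W = -1/((-5 - 4)*(-5 + 6))/2 = -1/(2*(1*(-9))) = -½/(-9) = -½*(-⅑) = 1/18 ≈ 0.055556)
y(Z) = Z² + 21*Z
w(3) - y(W) = -4*3² - (21 + 1/18)/18 = -4*9 - 379/(18*18) = -36 - 1*379/324 = -36 - 379/324 = -12043/324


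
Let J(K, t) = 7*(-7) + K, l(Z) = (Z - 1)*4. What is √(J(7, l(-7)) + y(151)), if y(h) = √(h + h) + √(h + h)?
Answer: √(-42 + 2*√302) ≈ 2.6914*I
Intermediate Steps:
l(Z) = -4 + 4*Z (l(Z) = (-1 + Z)*4 = -4 + 4*Z)
J(K, t) = -49 + K
y(h) = 2*√2*√h (y(h) = √(2*h) + √(2*h) = √2*√h + √2*√h = 2*√2*√h)
√(J(7, l(-7)) + y(151)) = √((-49 + 7) + 2*√2*√151) = √(-42 + 2*√302)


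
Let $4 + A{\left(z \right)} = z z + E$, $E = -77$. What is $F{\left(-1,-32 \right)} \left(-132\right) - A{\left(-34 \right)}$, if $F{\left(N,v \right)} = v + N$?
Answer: $3281$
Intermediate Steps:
$F{\left(N,v \right)} = N + v$
$A{\left(z \right)} = -81 + z^{2}$ ($A{\left(z \right)} = -4 + \left(z z - 77\right) = -4 + \left(z^{2} - 77\right) = -4 + \left(-77 + z^{2}\right) = -81 + z^{2}$)
$F{\left(-1,-32 \right)} \left(-132\right) - A{\left(-34 \right)} = \left(-1 - 32\right) \left(-132\right) - \left(-81 + \left(-34\right)^{2}\right) = \left(-33\right) \left(-132\right) - \left(-81 + 1156\right) = 4356 - 1075 = 3281$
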